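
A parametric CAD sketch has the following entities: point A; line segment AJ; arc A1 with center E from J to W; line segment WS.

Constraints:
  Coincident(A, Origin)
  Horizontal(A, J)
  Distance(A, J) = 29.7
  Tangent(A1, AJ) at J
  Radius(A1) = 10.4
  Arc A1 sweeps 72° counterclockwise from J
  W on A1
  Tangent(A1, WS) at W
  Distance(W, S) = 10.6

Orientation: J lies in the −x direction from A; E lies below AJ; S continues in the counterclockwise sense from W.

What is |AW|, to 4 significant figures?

40.24

A is at the origin; AJ is horizontal with |AJ| = 29.7 and J on the −x side, so J = (-29.70, 0.000). A1 meets AJ tangentially, so EJ is at right angles to AJ, so E = J + (0, -10.4) = (-29.70, -10.40). On A1, J sits at bearing 90° from E; a 72° counterclockwise sweep puts W at bearing 162°, so W = E + 10.4·(cos 162°, sin 162°) = (-39.59, -7.186). Then |AW| = |W − A| = 40.24.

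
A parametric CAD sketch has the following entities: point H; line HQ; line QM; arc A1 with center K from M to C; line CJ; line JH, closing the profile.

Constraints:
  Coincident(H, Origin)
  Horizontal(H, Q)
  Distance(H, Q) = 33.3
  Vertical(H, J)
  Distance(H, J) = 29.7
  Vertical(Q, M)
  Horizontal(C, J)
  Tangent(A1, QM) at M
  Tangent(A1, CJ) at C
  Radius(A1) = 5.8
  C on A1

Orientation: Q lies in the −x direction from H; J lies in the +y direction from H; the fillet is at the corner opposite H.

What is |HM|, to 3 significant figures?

41.0

H is at the origin; H and Q share the same y with |HQ| = 33.3 and Q on the −x side, so Q = (-33.3, 0.00). HJ is vertical with |HJ| = 29.7 and J on the +y side, so J = (0.00, 29.7). The virtual corner opposite H is at (-33.3, 29.7). The tangent condition forces KM to be normal to QM and A1 meets CJ tangentially, so KC is at right angles to CJ, with radius 5.8, so the center K sits 5.8 in from both sides at K = (-27.5, 23.9). That places the tangent points at M = (-33.3, 23.9) on QM and C = (-27.5, 29.7) on CJ. Then |HM| = |M − H| = 41.0.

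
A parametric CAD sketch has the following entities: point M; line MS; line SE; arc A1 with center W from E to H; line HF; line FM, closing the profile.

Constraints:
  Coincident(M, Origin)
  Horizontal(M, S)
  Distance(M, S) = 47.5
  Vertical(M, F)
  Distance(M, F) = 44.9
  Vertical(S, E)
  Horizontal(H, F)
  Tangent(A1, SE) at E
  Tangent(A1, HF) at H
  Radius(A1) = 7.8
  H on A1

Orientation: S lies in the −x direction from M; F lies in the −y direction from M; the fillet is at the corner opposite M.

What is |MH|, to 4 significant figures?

59.93

M is at the origin; M and S share the same y with |MS| = 47.5 and S on the −x side, so S = (-47.50, 0.000). MF is vertical with |MF| = 44.9 and F on the −y side, so F = (0.000, -44.90). The virtual corner opposite M is at (-47.50, -44.90). Since A1 is tangent to SE there, WE ⟂ SE and tangency of A1 to HF means the radius WH is perpendicular to HF, with radius 7.8, so the center W sits 7.8 in from both sides at W = (-39.70, -37.10). That places the tangent points at E = (-47.50, -37.10) on SE and H = (-39.70, -44.90) on HF. Then |MH| = |H − M| = 59.93.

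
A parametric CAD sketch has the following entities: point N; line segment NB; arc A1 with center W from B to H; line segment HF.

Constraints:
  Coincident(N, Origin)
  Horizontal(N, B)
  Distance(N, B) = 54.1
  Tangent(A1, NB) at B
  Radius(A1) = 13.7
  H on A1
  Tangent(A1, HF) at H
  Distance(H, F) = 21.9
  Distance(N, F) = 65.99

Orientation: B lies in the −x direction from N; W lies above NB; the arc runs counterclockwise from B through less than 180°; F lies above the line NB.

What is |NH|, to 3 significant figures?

46.8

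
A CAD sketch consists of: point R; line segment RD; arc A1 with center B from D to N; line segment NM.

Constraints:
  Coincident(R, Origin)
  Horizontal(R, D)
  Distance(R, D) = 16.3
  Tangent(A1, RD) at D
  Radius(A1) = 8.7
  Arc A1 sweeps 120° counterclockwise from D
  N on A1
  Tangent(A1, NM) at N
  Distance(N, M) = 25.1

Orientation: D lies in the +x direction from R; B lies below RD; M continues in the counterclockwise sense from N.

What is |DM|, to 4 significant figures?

35.15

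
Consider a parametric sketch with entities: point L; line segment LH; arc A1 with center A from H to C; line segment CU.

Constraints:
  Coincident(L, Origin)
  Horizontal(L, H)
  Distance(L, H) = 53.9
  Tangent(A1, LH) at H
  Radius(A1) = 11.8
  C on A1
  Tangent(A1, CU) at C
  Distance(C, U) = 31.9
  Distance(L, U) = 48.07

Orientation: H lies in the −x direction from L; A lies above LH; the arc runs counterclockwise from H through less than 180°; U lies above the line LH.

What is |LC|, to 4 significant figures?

43.60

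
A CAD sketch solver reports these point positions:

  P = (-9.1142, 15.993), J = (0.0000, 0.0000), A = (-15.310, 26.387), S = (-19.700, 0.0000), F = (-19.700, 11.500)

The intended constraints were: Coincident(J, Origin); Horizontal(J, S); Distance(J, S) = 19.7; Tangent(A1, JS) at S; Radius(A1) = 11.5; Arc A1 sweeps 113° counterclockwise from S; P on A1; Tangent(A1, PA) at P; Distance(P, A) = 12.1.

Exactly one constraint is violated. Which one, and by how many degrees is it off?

Tangent(A1, PA) at P — off by 7.80°.

J = (0.00, 0.00) ✓; J.y = 0.00, S.y = 0.00 ✓; |JS| = 19.70 ✓; ∠(FS, SJ) = 90.00° ✓; |FS| = 11.50 ✓; bearing(F→P) − bearing(F→S) = 113.0° ✓; |FP| = 11.50 ✓; ∠(FP, PA) = 82.20° ✗; |PA| = 12.10 ✓.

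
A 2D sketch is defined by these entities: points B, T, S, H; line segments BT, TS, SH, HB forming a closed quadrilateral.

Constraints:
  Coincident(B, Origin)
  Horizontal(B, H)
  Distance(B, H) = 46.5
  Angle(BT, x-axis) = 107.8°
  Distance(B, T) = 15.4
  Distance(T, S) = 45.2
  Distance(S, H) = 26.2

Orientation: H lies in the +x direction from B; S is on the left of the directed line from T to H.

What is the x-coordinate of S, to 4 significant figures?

39.25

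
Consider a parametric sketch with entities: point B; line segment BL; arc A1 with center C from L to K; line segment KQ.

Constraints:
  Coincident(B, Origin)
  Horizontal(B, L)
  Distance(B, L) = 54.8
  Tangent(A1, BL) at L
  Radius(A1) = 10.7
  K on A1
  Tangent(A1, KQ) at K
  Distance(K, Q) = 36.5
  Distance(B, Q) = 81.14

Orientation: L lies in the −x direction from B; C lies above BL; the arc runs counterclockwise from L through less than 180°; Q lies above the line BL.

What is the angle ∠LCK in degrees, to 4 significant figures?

123.7°

Checks: |CK| = 10.70 ✓; ∠(CK, KQ) = 90.00° ✓; |KQ| = 36.50 ✓; |BQ| = 81.14 ✓.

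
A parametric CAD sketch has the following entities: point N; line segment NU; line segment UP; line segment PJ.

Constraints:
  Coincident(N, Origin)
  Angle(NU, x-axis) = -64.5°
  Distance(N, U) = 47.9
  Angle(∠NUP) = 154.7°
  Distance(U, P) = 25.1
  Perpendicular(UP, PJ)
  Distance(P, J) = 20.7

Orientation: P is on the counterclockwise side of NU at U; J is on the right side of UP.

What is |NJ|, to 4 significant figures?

79.84

N is at the origin; NU runs at -64.5° with length 47.9, so U = 47.9·(cos -64.5°, sin -64.5°) = (20.62, -43.23). ∠NUP = 154.7°, so UP runs at -64.5° + (180° − 154.7°) = -39.20° from the x-axis; with |UP| = 25.1, P = U + 25.1·(cos -39.20°, sin -39.20°) = (40.07, -59.10). UP is perpendicular to PJ; with |PJ| = 20.7 on the right of UP, J = P + 20.7·(-0.6320, -0.7749) = (26.99, -75.14). Then |NJ| = |J − N| = 79.84.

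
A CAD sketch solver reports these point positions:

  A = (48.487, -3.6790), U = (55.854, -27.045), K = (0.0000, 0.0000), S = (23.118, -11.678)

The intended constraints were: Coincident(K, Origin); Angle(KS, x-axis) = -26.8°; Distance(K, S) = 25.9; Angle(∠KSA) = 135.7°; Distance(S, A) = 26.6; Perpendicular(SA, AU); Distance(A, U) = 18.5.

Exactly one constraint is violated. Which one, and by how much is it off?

Distance(A, U) = 18.5 — off by 6.00.

K = (0.00, 0.00) ✓; KS at -26.80° ✓; |KS| = 25.90 ✓; ∠KSA = 135.7° ✓; |SA| = 26.60 ✓; ∠(SA, AU) = 90.00° ✓; |AU| = 24.50 ✗.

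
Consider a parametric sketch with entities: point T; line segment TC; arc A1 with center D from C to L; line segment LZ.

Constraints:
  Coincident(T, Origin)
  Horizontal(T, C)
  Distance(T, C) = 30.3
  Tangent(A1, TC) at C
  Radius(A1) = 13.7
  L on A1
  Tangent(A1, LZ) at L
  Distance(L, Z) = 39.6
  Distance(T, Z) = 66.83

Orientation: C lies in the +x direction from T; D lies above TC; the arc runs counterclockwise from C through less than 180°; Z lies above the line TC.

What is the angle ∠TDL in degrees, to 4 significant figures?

163.9°

T is at the origin; TC is horizontal with |TC| = 30.3 and C on the +x side, so C = (30.30, 0.000). Since A1 is tangent to TC there, DC ⟂ TC, so D = C + (0, 13.7) = (30.30, 13.70). Since DL ⟂ LZ (tangency), |DZ| = √(13.7² + 39.6²) = 41.90 regardless of where L sits on A1. So Z lies on both circle(T, 66.83) and circle(D, 41.90); the above-TC intersection is Z = (38.17, 54.86). L is the foot of the tangent from Z: L = (43.86, 15.67).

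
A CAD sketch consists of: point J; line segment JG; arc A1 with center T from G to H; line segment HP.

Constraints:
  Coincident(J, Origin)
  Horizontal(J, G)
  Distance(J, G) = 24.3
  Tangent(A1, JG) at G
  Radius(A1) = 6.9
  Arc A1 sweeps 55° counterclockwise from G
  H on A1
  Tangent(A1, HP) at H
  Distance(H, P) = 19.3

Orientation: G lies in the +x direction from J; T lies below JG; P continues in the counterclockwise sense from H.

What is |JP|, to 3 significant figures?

20.2

J is at the origin; JG is horizontal with |JG| = 24.3 and G on the +x side, so G = (24.3, 0.00). A1 meets JG tangentially, so TG is at right angles to JG, so T = G + (0, -6.9) = (24.3, -6.90). On A1, G sits at bearing 90° from T; a 55° counterclockwise sweep puts H at bearing 145°, so H = T + 6.9·(cos 145°, sin 145°) = (18.6, -2.94). Tangency of A1 to HP means the radius TH is perpendicular to HP, so HP runs along (−sin 145°, cos 145°); with |HP| = 19.3, P = (7.58, -18.8). Then |JP| = |P − J| = 20.2.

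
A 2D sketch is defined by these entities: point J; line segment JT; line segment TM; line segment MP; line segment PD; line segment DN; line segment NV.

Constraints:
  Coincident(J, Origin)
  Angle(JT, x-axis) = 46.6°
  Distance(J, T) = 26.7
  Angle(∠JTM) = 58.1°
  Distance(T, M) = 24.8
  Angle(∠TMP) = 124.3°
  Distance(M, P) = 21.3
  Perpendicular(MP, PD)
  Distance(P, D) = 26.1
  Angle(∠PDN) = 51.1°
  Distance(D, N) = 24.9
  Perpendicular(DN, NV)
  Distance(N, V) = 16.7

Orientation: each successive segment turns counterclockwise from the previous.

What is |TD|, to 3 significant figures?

35.7

J is at the origin; JT runs at 46.6° with length 26.7, so T = (18.3, 19.4). ∠JTM = 58.1° gives TM at 168° from the x-axis; with |TM| = 24.8, M = (-5.96, 24.3). ∠TMP = 124.3° gives MP at -136° from the x-axis; with |MP| = 21.3, P = (-21.2, 9.49). MP is perpendicular to PD, so PD runs at -45.8°; with |PD| = 26.1, D = (-3.03, -9.22). Then |TD| = |D − T| = 35.7.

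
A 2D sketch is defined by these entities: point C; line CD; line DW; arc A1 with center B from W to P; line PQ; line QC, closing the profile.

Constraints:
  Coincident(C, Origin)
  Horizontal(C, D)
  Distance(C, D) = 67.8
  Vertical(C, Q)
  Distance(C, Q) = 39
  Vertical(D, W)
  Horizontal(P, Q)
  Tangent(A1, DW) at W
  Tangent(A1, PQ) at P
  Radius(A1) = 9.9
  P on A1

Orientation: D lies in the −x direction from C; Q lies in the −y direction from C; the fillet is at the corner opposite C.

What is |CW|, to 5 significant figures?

73.781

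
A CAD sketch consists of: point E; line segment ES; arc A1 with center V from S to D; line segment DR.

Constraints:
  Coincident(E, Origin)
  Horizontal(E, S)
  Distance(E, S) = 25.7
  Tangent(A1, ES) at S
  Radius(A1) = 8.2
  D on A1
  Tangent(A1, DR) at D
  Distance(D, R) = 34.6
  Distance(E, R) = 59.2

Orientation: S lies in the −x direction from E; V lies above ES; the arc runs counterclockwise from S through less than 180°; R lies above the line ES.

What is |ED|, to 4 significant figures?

24.71

E is at the origin; E and S share the same y with |ES| = 25.7 and S on the −x side, so S = (-25.70, 0.000). Tangency of A1 to ES means the radius VS is perpendicular to ES, so V = S + (0, 8.2) = (-25.70, 8.200). Since VD ⟂ DR (tangency), |VR| = √(8.2² + 34.6²) = 35.56 regardless of where D sits on A1. So R lies on both circle(E, 59.2) and circle(V, 35.56); the above-ES intersection is R = (-45.76, 37.56). D is the foot of the tangent from R: D = (-20.18, 14.26).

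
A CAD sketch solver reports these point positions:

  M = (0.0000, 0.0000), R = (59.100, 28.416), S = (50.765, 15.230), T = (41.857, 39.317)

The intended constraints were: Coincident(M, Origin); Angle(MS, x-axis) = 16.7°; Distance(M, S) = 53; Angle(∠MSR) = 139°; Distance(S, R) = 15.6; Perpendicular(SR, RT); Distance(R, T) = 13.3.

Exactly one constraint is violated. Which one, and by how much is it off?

Distance(R, T) = 13.3 — off by 7.10.

M = (0.00, 0.00) ✓; MS at 16.70° ✓; |MS| = 53.00 ✓; ∠MSR = 139.0° ✓; |SR| = 15.60 ✓; ∠(SR, RT) = 90.00° ✓; |RT| = 20.40 ✗.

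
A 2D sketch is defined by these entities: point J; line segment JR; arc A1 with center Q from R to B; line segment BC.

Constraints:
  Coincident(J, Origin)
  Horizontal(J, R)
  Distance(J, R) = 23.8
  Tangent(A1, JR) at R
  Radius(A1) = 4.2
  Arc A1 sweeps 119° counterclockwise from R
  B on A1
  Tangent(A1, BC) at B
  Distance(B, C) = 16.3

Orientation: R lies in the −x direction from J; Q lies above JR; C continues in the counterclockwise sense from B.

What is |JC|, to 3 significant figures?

34.7

On A1, R sits at bearing -90° from Q; a 119° counterclockwise sweep puts B at bearing 29°, so B = Q + 4.2·(cos 29°, sin 29°) = (-20.1, 6.24). Tangency of A1 to BC means the radius QB is perpendicular to BC, so BC runs along (−sin 29°, cos 29°); with |BC| = 16.3, C = (-28.0, 20.5). Then |JC| = |C − J| = 34.7.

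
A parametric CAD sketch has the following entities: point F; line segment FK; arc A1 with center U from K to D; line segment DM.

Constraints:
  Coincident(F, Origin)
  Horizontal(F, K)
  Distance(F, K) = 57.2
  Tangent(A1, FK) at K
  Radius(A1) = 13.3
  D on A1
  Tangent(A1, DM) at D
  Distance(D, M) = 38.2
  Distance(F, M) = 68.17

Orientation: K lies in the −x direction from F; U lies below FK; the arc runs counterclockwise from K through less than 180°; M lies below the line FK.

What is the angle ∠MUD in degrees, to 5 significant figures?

70.804°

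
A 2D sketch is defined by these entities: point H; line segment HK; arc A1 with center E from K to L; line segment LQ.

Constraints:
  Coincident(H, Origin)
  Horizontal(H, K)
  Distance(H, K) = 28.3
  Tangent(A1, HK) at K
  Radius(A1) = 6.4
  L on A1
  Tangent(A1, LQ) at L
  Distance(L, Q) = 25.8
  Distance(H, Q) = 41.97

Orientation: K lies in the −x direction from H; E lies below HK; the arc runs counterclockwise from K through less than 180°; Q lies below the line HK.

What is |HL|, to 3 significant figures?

35.4

H is at the origin; HK is horizontal with |HK| = 28.3 and K on the −x side, so K = (-28.3, 0.00). The tangent condition forces EK to be normal to HK, so E = K + (0, -6.4) = (-28.3, -6.40). Since EL ⟂ LQ (tangency), |EQ| = √(6.4² + 25.8²) = 26.6 regardless of where L sits on A1. So Q lies on both circle(H, 41.97) and circle(E, 26.6); the below-HK intersection is Q = (-26.1, -32.9). L is the foot of the tangent from Q: L = (-34.4, -8.46).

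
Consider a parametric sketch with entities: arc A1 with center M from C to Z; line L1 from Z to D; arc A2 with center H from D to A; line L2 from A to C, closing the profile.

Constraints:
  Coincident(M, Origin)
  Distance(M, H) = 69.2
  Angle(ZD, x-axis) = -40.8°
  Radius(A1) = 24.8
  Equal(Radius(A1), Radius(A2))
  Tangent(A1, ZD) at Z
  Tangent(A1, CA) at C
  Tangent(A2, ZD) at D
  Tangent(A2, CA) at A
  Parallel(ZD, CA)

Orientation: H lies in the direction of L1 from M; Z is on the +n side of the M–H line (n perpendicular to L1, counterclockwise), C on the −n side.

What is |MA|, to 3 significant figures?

73.5

The slot axis is L1's direction at -40.8°, so u = (cos -40.8°, sin -40.8°) = (0.757, -0.653) and n = (−sin -40.8°, cos -40.8°) = (0.653, 0.757). M is at the origin and H lies 69.2 along u from M, so H = 69.2·u = (52.4, -45.2). Tangency of A1 to both parallel lines with radius 24.8 puts Z and C at M ± 24.8·n: Z = (16.2, 18.8), C = (-16.2, -18.8). Equal radii place D and A the same way about H: D = H + 24.8·n = (68.6, -26.4), A = H − 24.8·n = (36.2, -64.0). Then |MA| = |A − M| = 73.5.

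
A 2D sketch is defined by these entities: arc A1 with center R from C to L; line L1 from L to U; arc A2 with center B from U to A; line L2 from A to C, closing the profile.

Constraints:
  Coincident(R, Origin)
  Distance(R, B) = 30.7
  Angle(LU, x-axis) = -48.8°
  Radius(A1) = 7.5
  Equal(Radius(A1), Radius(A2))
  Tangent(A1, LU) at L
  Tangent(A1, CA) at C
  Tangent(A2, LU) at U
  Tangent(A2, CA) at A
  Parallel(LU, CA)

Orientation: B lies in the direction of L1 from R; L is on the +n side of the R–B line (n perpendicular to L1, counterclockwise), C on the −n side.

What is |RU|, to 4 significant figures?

31.60

The slot axis is L1's direction at -48.8°, so u = (cos -48.8°, sin -48.8°) = (0.6587, -0.7524) and n = (−sin -48.8°, cos -48.8°) = (0.7524, 0.6587). R is at the origin and B lies 30.7 along u from R, so B = 30.7·u = (20.22, -23.10). Tangency of A1 to both parallel lines with radius 7.5 puts L and C at R ± 7.5·n: L = (5.643, 4.940), C = (-5.643, -4.940). Equal radii place U and A the same way about B: U = B + 7.5·n = (25.86, -18.16), A = B − 7.5·n = (14.58, -28.04). Then |RU| = |U − R| = 31.60.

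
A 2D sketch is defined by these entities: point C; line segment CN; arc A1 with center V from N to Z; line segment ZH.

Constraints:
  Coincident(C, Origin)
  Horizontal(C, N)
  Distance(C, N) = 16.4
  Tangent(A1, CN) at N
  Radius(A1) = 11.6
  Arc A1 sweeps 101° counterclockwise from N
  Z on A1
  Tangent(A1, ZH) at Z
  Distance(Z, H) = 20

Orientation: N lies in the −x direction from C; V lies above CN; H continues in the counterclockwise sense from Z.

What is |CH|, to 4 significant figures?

34.59

On A1, N sits at bearing -90° from V; a 101° counterclockwise sweep puts Z at bearing 11°, so Z = V + 11.6·(cos 11°, sin 11°) = (-5.013, 13.81). Since A1 is tangent to ZH there, VZ ⟂ ZH, so ZH runs along (−sin 11°, cos 11°); with |ZH| = 20.0, H = (-8.829, 33.45). Then |CH| = |H − C| = 34.59.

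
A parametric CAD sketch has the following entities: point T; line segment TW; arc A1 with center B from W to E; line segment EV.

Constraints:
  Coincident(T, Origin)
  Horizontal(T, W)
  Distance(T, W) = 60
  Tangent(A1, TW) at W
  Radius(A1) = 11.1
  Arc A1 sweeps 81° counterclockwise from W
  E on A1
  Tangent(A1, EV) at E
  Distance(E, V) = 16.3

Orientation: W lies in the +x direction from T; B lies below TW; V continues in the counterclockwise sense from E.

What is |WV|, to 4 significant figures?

28.83

T is at the origin; TW is horizontal with |TW| = 60.0 and W on the +x side, so W = (60.00, 0.000). The tangent condition forces BW to be normal to TW, so B = W + (0, -11.1) = (60.00, -11.10). On A1, W sits at bearing 90° from B; an 81° counterclockwise sweep puts E at bearing 171°, so E = B + 11.1·(cos 171°, sin 171°) = (49.04, -9.364). A1 meets EV tangentially, so BE is at right angles to EV, so EV runs along (−sin 171°, cos 171°); with |EV| = 16.3, V = (46.49, -25.46). Then |WV| = |V − W| = 28.83.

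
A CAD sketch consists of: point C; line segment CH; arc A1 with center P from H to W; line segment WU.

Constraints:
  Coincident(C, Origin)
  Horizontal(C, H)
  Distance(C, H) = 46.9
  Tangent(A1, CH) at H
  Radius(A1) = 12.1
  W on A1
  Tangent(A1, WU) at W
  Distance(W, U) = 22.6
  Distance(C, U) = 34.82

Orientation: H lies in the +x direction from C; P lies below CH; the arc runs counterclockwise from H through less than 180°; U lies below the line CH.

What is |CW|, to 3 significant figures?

37.1

Checks: |PW| = 12.10 ✓; ∠(PW, WU) = 90.00° ✓; |WU| = 22.60 ✓; |CU| = 34.82 ✓.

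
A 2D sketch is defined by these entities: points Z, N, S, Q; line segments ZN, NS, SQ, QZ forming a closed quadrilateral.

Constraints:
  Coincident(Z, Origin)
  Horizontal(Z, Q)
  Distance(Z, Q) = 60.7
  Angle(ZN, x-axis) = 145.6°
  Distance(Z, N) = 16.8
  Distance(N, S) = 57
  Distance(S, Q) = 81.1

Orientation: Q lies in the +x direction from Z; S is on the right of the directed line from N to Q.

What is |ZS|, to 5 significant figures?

47.206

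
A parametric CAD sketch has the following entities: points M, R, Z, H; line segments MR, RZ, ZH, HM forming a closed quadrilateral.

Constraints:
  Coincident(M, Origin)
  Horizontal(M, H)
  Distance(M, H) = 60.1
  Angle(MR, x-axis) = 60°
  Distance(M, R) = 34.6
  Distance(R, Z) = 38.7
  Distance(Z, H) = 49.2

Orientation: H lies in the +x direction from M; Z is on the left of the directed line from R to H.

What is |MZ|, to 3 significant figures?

70.6

M is at the origin; M and H share the same y with |MH| = 60.1 and H in +x, so H = (60.1, 0). MR runs at 60.0° with |MR| = 34.6, so R = (17.3, 30.0). Z is determined by |RZ| = 38.7 and |ZH| = 49.2 together: it lies at the intersection of circle(R, 38.7) and circle(H, 49.2). With |RH| = 52.2, the foot of the radical line on RH is 17.3 from R and the perpendicular offset is √(38.7² − 17.3²) = 34.6. Taking the left-of-RH solution: Z = (51.3, 48.4).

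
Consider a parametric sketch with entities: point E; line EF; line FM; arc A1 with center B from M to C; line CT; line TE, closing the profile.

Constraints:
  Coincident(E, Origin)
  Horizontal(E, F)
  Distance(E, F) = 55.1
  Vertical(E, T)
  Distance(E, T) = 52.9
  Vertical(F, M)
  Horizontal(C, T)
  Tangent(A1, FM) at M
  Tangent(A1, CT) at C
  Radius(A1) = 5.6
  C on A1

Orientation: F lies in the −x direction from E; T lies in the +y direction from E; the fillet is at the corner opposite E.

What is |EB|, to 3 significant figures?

68.5

ET is vertical with |ET| = 52.9 and T on the +y side, so T = (0.00, 52.9). The virtual corner opposite E is at (-55.1, 52.9). Tangency of A1 to FM means the radius BM is perpendicular to FM and the tangent condition forces BC to be normal to CT, with radius 5.6, so the center B sits 5.6 in from both sides at B = (-49.5, 47.3). Then |EB| = |B − E| = 68.5.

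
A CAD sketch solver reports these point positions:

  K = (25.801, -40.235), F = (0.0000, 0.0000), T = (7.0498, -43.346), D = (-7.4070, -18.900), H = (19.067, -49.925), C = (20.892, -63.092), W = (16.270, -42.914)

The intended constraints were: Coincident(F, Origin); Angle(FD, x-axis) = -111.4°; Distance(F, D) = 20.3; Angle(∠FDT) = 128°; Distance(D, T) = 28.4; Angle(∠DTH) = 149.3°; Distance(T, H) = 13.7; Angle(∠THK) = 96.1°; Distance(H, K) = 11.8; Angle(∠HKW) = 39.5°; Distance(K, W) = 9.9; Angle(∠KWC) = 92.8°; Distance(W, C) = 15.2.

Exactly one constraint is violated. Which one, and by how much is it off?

Distance(W, C) = 15.2 — off by 5.50.

F = (0.00, 0.00) ✓; FD at -111.4° ✓; |FD| = 20.30 ✓; ∠FDT = 128.0° ✓; |DT| = 28.40 ✓; ∠DTH = 149.3° ✓; |TH| = 13.70 ✓; ∠THK = 96.10° ✓; |HK| = 11.80 ✓; ∠HKW = 39.50° ✓; |KW| = 9.900 ✓; ∠KWC = 92.80° ✓; |WC| = 20.70 ✗.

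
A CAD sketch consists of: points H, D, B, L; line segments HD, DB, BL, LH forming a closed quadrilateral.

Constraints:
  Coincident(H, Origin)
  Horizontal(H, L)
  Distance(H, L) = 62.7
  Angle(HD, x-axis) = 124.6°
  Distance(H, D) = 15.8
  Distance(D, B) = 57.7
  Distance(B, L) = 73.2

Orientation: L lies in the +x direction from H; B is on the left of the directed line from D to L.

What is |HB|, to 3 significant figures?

65.3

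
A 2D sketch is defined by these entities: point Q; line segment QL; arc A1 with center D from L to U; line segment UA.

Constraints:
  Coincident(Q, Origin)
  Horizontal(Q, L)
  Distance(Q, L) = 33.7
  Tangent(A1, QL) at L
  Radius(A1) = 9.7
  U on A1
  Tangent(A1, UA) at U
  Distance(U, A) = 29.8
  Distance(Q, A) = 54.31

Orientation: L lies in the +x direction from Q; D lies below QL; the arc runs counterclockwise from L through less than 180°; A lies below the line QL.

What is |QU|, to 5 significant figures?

28.020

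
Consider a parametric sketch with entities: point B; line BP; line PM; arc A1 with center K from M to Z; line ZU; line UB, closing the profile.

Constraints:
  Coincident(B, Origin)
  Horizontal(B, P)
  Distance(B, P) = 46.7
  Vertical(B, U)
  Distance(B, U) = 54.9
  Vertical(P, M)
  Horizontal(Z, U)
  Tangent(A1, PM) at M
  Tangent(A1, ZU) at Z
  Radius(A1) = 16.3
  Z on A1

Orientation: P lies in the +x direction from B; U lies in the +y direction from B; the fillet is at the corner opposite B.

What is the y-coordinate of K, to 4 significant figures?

38.60

BU is vertical with |BU| = 54.9 and U on the +y side, so U = (0.000, 54.90). The virtual corner opposite B is at (46.70, 54.90). Tangency of A1 to PM means the radius KM is perpendicular to PM and the tangent condition forces KZ to be normal to ZU, with radius 16.3, so the center K sits 16.3 in from both sides at K = (30.40, 38.60). So K.y = 38.60.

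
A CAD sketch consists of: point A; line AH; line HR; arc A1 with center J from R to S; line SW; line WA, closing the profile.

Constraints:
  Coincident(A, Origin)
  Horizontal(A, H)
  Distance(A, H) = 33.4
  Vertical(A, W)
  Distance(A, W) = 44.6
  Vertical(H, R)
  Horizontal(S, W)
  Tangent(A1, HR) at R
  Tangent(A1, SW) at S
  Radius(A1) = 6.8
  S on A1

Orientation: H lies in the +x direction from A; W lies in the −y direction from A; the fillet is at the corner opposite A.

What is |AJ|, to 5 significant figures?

46.221

A is at the origin; A and H share the same y with |AH| = 33.4 and H on the +x side, so H = (33.400, 0.0000). AW is vertical with |AW| = 44.6 and W on the −y side, so W = (0.0000, -44.600). The virtual corner opposite A is at (33.400, -44.600). The tangent condition forces JR to be normal to HR and since A1 is tangent to SW there, JS ⟂ SW, with radius 6.8, so the center J sits 6.8 in from both sides at J = (26.600, -37.800). Then |AJ| = |J − A| = 46.221.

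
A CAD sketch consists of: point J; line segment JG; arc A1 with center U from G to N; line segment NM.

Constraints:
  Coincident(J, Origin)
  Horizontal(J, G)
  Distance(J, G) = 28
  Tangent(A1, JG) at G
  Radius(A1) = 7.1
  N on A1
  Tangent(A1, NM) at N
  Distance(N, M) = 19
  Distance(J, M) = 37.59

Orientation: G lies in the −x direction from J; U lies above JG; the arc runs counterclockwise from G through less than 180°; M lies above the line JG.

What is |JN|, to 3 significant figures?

22.9

J is at the origin; JG is horizontal with |JG| = 28.0 and G on the −x side, so G = (-28.0, 0.00). A1 meets JG tangentially, so UG is at right angles to JG, so U = G + (0, 7.1) = (-28.0, 7.10). Since UN ⟂ NM (tangency), |UM| = √(7.1² + 19.0²) = 20.3 regardless of where N sits on A1. So M lies on both circle(J, 37.59) and circle(U, 20.3); the above-JG intersection is M = (-25.9, 27.3). N is the foot of the tangent from M: N = (-21.1, 8.87).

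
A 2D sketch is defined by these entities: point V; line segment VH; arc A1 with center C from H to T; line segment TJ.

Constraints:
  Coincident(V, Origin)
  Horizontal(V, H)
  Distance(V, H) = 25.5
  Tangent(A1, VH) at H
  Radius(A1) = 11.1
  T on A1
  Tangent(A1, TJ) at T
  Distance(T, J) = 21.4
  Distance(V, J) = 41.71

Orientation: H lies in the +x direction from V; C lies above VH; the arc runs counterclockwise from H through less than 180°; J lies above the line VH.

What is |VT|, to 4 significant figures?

38.77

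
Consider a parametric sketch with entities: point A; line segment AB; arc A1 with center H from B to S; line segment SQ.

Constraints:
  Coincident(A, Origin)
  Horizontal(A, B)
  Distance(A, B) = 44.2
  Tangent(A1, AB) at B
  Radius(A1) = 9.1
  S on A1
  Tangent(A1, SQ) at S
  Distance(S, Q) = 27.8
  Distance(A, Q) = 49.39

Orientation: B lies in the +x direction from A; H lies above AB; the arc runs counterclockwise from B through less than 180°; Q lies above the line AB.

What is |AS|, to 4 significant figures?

53.33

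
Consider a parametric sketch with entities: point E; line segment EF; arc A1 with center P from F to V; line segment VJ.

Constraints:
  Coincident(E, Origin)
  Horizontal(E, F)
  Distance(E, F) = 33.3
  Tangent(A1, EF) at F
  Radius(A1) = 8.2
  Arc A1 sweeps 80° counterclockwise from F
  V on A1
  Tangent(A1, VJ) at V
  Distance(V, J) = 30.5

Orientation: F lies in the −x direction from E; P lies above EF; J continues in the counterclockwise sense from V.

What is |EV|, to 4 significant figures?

26.12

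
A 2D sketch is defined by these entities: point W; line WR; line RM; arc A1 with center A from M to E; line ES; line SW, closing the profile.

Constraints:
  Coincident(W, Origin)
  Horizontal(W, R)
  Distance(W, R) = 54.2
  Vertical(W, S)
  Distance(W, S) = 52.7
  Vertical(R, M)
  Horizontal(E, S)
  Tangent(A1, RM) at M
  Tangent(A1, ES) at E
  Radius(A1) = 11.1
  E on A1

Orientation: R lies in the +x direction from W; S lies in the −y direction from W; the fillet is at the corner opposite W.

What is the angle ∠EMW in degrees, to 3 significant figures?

82.5°

The virtual corner opposite W is at (54.2, -52.7). A1 meets RM tangentially, so AM is at right angles to RM and A1 meets ES tangentially, so AE is at right angles to ES, with radius 11.1, so the center A sits 11.1 in from both sides at A = (43.1, -41.6). That places the tangent points at M = (54.2, -41.6) on RM and E = (43.1, -52.7) on ES. Then cos ∠EMW = ME·MW / (|ME||MW|), giving 82.5°.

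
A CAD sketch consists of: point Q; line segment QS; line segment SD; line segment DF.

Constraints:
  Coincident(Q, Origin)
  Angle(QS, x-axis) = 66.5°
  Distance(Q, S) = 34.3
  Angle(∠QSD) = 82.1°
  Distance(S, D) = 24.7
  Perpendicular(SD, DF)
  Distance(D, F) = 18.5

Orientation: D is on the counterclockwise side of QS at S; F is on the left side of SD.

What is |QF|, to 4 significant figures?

25.28

Q is at the origin; QS runs at 66.5° with length 34.3, so S = 34.3·(cos 66.5°, sin 66.5°) = (13.68, 31.46). ∠QSD = 82.1°, so SD runs at 66.5° + (180° − 82.1°) = 164.4° from the x-axis; with |SD| = 24.7, D = S + 24.7·(cos 164.4°, sin 164.4°) = (-10.11, 38.10). SD is perpendicular to DF; with |DF| = 18.5 on the left of SD, F = D + 18.5·(-0.2689, -0.9632) = (-15.09, 20.28). Then |QF| = |F − Q| = 25.28.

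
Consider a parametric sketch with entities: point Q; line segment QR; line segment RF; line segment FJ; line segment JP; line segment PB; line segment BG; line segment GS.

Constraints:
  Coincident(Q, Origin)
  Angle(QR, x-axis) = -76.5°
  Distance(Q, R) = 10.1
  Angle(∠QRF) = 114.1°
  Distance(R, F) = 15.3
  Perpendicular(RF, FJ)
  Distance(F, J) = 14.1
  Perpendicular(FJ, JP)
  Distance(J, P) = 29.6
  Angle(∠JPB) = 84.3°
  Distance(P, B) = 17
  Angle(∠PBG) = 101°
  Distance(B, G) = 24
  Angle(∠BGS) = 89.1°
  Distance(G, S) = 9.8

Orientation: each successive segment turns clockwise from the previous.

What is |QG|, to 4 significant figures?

20.99

∠JPB = 84.3° gives PB at -58.10° from the x-axis; with |PB| = 17.0, B = (14.07, -4.357). ∠PBG = 101.0° gives BG at -137.1° from the x-axis; with |BG| = 24.0, G = (-3.513, -20.69). Then |QG| = |G − Q| = 20.99.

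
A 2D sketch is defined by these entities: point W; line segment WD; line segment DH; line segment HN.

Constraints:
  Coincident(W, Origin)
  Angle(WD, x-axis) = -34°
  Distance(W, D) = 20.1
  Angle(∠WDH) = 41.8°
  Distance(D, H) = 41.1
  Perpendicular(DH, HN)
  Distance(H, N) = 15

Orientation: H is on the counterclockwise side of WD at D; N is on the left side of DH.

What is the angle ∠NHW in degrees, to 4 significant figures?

62.84°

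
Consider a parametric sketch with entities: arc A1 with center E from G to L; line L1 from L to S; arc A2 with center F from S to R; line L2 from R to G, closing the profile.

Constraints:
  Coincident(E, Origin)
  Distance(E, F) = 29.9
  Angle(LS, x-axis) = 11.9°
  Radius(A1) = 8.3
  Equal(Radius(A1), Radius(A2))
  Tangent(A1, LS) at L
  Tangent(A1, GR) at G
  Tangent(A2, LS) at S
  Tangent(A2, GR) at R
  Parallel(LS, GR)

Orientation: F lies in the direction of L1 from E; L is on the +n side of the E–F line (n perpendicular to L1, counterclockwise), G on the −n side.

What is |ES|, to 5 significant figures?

31.031

The slot axis is L1's direction at 11.9°, so u = (cos 11.9°, sin 11.9°) = (0.97851, 0.20620) and n = (−sin 11.9°, cos 11.9°) = (-0.20620, 0.97851). E is at the origin and F lies 29.9 along u from E, so F = 29.9·u = (29.257, 6.1655). Tangency of A1 to both parallel lines with radius 8.3 puts L and G at E ± 8.3·n: L = (-1.7115, 8.1216), G = (1.7115, -8.1216). Equal radii place S and R the same way about F: S = F + 8.3·n = (27.546, 14.287), R = F − 8.3·n = (30.969, -1.9561). Then |ES| = |S − E| = 31.031.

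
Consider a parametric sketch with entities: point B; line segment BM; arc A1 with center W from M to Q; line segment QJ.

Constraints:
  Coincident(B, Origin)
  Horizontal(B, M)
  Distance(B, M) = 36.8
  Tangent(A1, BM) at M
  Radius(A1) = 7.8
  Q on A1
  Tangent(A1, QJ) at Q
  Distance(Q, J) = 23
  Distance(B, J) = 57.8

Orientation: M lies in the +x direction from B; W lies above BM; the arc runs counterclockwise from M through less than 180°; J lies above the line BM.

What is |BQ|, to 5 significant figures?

44.642

B is at the origin; B and M share the same y with |BM| = 36.8 and M on the +x side, so M = (36.800, 0.0000). Since A1 is tangent to BM there, WM ⟂ BM, so W = M + (0, 7.8) = (36.800, 7.8000). Since WQ ⟂ QJ (tangency), |WJ| = √(7.8² + 23.0²) = 24.287 regardless of where Q sits on A1. So J lies on both circle(B, 57.8) and circle(W, 24.287); the above-BM intersection is J = (50.735, 27.691). Q is the foot of the tangent from J: Q = (44.287, 5.6133).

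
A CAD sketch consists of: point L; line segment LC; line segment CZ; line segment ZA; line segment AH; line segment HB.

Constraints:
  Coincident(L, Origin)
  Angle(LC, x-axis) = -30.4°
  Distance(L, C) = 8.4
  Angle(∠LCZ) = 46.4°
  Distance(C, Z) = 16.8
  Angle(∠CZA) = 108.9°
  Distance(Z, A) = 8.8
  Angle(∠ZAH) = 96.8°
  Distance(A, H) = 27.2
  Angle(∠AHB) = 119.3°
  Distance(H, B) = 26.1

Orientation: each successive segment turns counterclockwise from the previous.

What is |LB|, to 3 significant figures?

32.0

L is at the origin; LC runs at -30.4° with length 8.4, so C = (7.25, -4.25). ∠LCZ = 46.4° gives CZ at 103° from the x-axis; with |CZ| = 16.8, Z = (3.41, 12.1). ∠CZA = 108.9° gives ZA at 174° from the x-axis; with |ZA| = 8.8, A = (-5.35, 13.0). ∠ZAH = 96.8° gives AH at -103° from the x-axis; with |AH| = 27.2, H = (-11.2, -13.6). ∠AHB = 119.3° gives HB at -41.8° from the x-axis; with |HB| = 26.1, B = (8.22, -31.0). Then |LB| = |B − L| = 32.0.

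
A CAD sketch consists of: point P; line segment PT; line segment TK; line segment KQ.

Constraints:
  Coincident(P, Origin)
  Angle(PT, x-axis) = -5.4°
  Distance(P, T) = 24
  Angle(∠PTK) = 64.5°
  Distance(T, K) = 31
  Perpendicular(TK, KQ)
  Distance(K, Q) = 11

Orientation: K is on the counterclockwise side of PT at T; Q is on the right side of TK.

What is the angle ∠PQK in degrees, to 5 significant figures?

32.325°

P is at the origin; PT runs at -5.4° with length 24.0, so T = 24.0·(cos -5.4°, sin -5.4°) = (23.893, -2.2586). ∠PTK = 64.5°, so TK runs at -5.4° + (180° − 64.5°) = 110.10° from the x-axis; with |TK| = 31.0, K = T + 31.0·(cos 110.10°, sin 110.10°) = (13.240, 26.853). TK ⟂ KQ; with |KQ| = 11.0 on the right of TK, Q = K + 11.0·(0.93909, 0.34366) = (23.570, 30.634). Then cos ∠PQK = QP·QK / (|QP||QK|), giving 32.325°.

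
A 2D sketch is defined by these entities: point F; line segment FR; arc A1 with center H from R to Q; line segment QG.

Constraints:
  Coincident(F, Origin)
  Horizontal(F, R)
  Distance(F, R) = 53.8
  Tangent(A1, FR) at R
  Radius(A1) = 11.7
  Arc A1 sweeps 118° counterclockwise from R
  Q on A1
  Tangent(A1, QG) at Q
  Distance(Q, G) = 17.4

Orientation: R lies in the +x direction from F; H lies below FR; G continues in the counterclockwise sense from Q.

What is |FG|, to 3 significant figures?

61.0

F is at the origin; FR is horizontal with |FR| = 53.8 and R on the +x side, so R = (53.8, 0.00). A1 meets FR tangentially, so HR is at right angles to FR, so H = R + (0, -11.7) = (53.8, -11.7). On A1, R sits at bearing 90° from H; a 118° counterclockwise sweep puts Q at bearing 208°, so Q = H + 11.7·(cos 208°, sin 208°) = (43.5, -17.2). A1 meets QG tangentially, so HQ is at right angles to QG, so QG runs along (−sin 208°, cos 208°); with |QG| = 17.4, G = (51.6, -32.6). Then |FG| = |G − F| = 61.0.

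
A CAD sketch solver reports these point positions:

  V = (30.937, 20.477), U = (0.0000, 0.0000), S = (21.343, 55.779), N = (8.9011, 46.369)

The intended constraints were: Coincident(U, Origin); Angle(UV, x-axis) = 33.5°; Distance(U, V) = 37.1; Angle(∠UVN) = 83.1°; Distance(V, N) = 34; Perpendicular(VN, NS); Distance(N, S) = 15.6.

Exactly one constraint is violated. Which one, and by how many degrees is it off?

Perpendicular(VN, NS) — off by 3.30°.

U = (0.00, 0.00) ✓; UV at 33.50° ✓; |UV| = 37.10 ✓; ∠UVN = 83.10° ✓; |VN| = 34.00 ✓; ∠(VN, NS) = 93.30° ✗; |NS| = 15.60 ✓.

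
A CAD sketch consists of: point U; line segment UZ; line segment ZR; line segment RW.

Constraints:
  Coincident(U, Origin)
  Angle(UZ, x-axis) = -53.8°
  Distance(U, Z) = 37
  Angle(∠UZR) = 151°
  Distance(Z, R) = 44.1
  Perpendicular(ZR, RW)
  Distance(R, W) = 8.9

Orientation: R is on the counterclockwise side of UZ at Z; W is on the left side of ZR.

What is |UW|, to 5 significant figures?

76.993

U is at the origin; UZ runs at -53.8° with length 37.0, so Z = 37.0·(cos -53.8°, sin -53.8°) = (21.852, -29.858). ∠UZR = 151.0°, so ZR runs at -53.8° + (180° − 151.0°) = -24.800° from the x-axis; with |ZR| = 44.1, R = Z + 44.1·(cos -24.800°, sin -24.800°) = (61.885, -48.355). ZR ⟂ RW; with |RW| = 8.9 on the left of ZR, W = R + 8.9·(0.41945, 0.90778) = (65.619, -40.276). Then |UW| = |W − U| = 76.993.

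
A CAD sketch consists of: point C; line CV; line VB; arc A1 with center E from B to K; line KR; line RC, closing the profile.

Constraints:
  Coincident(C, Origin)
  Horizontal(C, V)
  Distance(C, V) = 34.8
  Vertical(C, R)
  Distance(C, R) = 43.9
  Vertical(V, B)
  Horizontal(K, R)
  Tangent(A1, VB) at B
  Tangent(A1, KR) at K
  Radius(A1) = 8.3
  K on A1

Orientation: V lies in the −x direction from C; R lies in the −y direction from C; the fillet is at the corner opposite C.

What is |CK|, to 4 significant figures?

51.28

C is at the origin; CV is horizontal with |CV| = 34.8 and V on the −x side, so V = (-34.80, 0.000). C and R share the same x with |CR| = 43.9 and R on the −y side, so R = (0.000, -43.90). The virtual corner opposite C is at (-34.80, -43.90). Since A1 is tangent to VB there, EB ⟂ VB and the tangent condition forces EK to be normal to KR, with radius 8.3, so the center E sits 8.3 in from both sides at E = (-26.50, -35.60). That places the tangent points at B = (-34.80, -35.60) on VB and K = (-26.50, -43.90) on KR. Then |CK| = |K − C| = 51.28.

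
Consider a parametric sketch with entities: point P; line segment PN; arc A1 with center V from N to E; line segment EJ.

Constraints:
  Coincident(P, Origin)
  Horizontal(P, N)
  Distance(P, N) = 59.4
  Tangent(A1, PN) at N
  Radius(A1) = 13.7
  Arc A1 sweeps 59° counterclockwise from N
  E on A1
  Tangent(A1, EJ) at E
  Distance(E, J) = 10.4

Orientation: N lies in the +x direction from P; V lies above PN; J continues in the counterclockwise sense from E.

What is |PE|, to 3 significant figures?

71.5

P is at the origin; PN is horizontal with |PN| = 59.4 and N on the +x side, so N = (59.4, 0.00). Tangency of A1 to PN means the radius VN is perpendicular to PN, so V = N + (0, 13.7) = (59.4, 13.7). On A1, N sits at bearing -90° from V; a 59° counterclockwise sweep puts E at bearing -31°, so E = V + 13.7·(cos -31°, sin -31°) = (71.1, 6.64). Then |PE| = |E − P| = 71.5.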